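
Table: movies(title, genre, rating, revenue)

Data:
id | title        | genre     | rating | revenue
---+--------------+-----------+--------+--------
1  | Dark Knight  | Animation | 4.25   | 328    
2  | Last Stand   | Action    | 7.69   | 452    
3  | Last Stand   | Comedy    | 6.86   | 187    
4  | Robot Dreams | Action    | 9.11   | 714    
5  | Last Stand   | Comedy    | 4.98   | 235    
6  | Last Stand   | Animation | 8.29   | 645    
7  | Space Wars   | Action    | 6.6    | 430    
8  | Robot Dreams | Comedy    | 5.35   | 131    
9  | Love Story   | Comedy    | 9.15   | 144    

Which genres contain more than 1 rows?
SELECT genre, COUNT(*) as cnt
FROM movies
GROUP BY genre
HAVING COUNT(*) > 1

Result:
  Action: 3
  Animation: 2
  Comedy: 4

Note: HAVING filters groups after aggregation, WHERE filters rows before.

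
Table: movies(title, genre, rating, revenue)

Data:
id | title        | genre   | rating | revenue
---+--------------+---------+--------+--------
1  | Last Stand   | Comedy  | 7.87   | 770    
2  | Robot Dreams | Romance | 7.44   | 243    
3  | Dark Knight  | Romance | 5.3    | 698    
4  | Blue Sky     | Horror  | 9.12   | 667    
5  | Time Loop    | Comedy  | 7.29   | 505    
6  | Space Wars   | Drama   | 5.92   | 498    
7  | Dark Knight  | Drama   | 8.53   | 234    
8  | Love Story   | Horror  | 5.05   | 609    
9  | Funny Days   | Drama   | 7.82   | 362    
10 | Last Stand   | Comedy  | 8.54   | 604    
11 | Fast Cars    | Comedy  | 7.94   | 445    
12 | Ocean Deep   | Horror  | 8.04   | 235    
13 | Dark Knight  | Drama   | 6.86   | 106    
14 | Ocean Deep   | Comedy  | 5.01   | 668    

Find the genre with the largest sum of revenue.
SELECT genre, SUM(revenue) as val
FROM movies
GROUP BY genre
ORDER BY val DESC
LIMIT 1

Result: Comedy with sum(revenue) = 2992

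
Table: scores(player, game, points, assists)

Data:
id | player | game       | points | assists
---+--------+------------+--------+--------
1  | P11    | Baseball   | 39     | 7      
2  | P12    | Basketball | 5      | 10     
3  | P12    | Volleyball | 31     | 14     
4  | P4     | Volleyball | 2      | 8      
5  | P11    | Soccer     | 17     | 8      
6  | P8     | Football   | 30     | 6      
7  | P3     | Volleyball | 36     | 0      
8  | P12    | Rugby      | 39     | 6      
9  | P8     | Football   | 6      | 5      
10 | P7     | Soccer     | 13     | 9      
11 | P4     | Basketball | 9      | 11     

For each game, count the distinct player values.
SELECT game, COUNT(DISTINCT player)
FROM scores
GROUP BY game

Result:
  Baseball: 1 distinct
  Basketball: 2 distinct
  Football: 1 distinct
  Rugby: 1 distinct
  Soccer: 2 distinct
  Volleyball: 3 distinct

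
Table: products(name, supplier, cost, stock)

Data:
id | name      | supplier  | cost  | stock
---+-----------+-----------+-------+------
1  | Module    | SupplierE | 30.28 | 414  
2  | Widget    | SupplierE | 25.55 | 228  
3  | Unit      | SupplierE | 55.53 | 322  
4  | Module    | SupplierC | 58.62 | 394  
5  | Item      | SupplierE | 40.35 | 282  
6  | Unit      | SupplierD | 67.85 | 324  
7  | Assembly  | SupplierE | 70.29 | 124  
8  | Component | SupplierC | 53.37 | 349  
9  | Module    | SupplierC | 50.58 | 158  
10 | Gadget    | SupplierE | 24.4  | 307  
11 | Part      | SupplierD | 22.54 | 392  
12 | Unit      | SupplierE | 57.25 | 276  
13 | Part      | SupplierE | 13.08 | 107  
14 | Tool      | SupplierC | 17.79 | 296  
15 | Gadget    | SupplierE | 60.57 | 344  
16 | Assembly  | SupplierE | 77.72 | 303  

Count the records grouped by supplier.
SELECT supplier, COUNT(*) as count
FROM products
GROUP BY supplier

Result:
  SupplierC: 4
  SupplierD: 2
  SupplierE: 10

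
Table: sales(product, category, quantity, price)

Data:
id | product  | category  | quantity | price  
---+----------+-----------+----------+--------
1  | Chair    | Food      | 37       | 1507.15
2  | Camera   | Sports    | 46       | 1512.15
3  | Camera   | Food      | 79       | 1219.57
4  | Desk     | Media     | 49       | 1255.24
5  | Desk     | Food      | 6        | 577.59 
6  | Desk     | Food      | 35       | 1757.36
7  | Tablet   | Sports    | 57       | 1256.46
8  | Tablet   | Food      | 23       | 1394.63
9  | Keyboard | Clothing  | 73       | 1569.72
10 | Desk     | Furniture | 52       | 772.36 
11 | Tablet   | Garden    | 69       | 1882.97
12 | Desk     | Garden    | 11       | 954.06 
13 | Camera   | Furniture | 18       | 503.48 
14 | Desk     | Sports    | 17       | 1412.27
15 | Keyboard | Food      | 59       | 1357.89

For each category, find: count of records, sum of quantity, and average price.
SELECT category,
       COUNT(*) as cnt,
       SUM(quantity) as total_quantity,
       AVG(price) as avg_price
FROM sales
GROUP BY category

Result:
  Clothing: 1 records, 73 total quantity, 1569.72 avg price
  Food: 6 records, 239 total quantity, 1302.37 avg price
  Furniture: 2 records, 70 total quantity, 637.92 avg price
  Garden: 2 records, 80 total quantity, 1418.52 avg price
  Media: 1 records, 49 total quantity, 1255.24 avg price
  Sports: 3 records, 120 total quantity, 1393.63 avg price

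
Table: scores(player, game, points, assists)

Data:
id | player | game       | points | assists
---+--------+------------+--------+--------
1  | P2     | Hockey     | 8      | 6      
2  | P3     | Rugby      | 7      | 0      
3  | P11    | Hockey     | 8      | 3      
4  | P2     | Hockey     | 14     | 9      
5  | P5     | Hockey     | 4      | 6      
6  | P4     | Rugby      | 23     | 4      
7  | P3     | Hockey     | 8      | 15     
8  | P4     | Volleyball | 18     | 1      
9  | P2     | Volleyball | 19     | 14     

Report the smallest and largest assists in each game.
SELECT game, MIN(assists), MAX(assists)
FROM scores
GROUP BY game

Result:
  Hockey: min=3, max=15
  Rugby: min=0, max=4
  Volleyball: min=1, max=14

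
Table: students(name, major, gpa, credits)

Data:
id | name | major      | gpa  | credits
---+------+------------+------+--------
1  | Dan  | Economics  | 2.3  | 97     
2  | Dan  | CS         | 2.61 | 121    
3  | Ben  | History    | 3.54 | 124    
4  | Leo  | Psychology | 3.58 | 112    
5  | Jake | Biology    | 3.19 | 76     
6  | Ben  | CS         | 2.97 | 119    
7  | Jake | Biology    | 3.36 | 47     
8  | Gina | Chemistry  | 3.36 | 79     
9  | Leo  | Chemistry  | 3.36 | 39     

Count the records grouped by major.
SELECT major, COUNT(*) as count
FROM students
GROUP BY major

Result:
  Biology: 2
  CS: 2
  Chemistry: 2
  Economics: 1
  History: 1
  Psychology: 1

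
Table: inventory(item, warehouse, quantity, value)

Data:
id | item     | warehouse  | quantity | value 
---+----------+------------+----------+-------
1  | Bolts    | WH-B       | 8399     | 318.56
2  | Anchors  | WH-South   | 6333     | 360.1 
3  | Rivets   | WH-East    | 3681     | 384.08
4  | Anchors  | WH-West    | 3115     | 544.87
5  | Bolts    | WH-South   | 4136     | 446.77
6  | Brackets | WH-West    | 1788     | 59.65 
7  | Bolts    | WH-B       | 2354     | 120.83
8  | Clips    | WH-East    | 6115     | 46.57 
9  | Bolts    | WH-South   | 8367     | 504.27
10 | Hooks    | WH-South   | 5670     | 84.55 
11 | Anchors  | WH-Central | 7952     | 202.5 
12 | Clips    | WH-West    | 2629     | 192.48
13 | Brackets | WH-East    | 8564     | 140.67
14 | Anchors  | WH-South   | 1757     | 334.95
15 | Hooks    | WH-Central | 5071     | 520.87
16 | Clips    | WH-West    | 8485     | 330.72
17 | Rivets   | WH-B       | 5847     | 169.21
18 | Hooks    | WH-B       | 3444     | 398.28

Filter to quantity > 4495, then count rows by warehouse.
SELECT warehouse, COUNT(*)
FROM inventory
WHERE quantity > 4495
GROUP BY warehouse

Note: WHERE filters rows before grouping.

Result:
  WH-B: 2
  WH-Central: 2
  WH-East: 2
  WH-South: 3
  WH-West: 1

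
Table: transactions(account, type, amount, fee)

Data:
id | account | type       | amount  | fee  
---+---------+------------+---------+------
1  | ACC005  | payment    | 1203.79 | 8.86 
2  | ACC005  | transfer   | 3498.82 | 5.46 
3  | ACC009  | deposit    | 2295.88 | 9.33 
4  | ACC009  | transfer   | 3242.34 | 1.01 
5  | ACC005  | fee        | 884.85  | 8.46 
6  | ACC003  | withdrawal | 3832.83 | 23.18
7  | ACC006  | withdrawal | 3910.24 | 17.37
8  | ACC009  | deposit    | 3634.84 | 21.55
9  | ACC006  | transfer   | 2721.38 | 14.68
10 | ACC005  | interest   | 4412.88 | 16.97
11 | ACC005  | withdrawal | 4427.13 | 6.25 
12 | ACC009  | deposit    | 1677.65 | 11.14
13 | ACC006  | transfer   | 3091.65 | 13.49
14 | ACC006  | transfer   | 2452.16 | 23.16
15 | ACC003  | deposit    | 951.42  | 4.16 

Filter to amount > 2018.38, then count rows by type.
SELECT type, COUNT(*)
FROM transactions
WHERE amount > 2018.38
GROUP BY type

Note: WHERE filters rows before grouping.

Result:
  deposit: 2
  interest: 1
  transfer: 5
  withdrawal: 3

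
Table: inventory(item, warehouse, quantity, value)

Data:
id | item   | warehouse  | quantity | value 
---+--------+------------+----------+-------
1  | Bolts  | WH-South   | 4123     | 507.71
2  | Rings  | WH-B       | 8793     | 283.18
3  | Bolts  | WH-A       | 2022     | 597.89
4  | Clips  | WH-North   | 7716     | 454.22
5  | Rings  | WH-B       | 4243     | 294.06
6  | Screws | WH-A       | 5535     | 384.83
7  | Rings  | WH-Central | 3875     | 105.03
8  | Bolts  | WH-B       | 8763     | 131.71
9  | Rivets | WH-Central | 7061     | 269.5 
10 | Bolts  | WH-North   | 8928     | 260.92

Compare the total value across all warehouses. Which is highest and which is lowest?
SELECT warehouse, SUM(value)
FROM inventory
GROUP BY warehouse
ORDER BY SUM(value)

All groups:
  WH-Central: 374.53
  WH-South: 507.71
  WH-B: 708.95
  WH-North: 715.14
  WH-A: 982.72

Highest: WH-A (982.72)
Lowest: WH-Central (374.53)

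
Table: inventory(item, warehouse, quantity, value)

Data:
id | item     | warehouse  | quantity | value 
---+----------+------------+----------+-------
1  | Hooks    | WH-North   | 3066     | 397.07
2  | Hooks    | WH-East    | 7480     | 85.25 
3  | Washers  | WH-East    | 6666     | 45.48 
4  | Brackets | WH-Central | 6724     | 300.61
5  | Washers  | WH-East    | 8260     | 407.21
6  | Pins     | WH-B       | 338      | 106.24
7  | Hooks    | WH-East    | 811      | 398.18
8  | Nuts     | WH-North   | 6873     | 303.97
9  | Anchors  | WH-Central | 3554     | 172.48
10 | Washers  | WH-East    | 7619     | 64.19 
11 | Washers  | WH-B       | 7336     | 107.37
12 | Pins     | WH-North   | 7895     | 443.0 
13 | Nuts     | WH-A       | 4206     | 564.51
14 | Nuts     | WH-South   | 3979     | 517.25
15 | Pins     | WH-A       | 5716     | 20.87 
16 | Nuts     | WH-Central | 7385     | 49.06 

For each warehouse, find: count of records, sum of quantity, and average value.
SELECT warehouse,
       COUNT(*) as cnt,
       SUM(quantity) as total_quantity,
       AVG(value) as avg_value
FROM inventory
GROUP BY warehouse

Result:
  WH-A: 2 records, 9922 total quantity, 292.69 avg value
  WH-B: 2 records, 7674 total quantity, 106.81 avg value
  WH-Central: 3 records, 17663 total quantity, 174.05 avg value
  WH-East: 5 records, 30836 total quantity, 200.06 avg value
  WH-North: 3 records, 17834 total quantity, 381.35 avg value
  WH-South: 1 records, 3979 total quantity, 517.25 avg value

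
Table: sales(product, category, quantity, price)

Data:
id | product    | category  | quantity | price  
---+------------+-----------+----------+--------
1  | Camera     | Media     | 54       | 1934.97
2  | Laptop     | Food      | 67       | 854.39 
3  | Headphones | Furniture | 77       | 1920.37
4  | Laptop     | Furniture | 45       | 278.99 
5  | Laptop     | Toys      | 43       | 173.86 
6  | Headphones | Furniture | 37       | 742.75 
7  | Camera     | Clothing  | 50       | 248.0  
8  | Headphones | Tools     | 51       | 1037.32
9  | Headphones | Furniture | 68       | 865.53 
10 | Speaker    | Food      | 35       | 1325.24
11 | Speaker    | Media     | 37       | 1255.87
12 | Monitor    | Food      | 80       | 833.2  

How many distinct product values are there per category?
SELECT category, COUNT(DISTINCT product)
FROM sales
GROUP BY category

Result:
  Clothing: 1 distinct
  Food: 3 distinct
  Furniture: 2 distinct
  Media: 2 distinct
  Tools: 1 distinct
  Toys: 1 distinct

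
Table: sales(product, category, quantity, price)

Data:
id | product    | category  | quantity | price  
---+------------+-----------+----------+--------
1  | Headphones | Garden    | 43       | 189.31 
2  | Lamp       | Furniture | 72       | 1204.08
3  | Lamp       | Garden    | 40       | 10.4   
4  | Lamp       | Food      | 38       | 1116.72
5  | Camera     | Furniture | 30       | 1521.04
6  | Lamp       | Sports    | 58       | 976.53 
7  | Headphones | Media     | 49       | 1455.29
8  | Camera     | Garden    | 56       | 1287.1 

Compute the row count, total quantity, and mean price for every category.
SELECT category,
       COUNT(*) as cnt,
       SUM(quantity) as total_quantity,
       AVG(price) as avg_price
FROM sales
GROUP BY category

Result:
  Food: 1 records, 38 total quantity, 1116.72 avg price
  Furniture: 2 records, 102 total quantity, 1362.56 avg price
  Garden: 3 records, 139 total quantity, 495.60 avg price
  Media: 1 records, 49 total quantity, 1455.29 avg price
  Sports: 1 records, 58 total quantity, 976.53 avg price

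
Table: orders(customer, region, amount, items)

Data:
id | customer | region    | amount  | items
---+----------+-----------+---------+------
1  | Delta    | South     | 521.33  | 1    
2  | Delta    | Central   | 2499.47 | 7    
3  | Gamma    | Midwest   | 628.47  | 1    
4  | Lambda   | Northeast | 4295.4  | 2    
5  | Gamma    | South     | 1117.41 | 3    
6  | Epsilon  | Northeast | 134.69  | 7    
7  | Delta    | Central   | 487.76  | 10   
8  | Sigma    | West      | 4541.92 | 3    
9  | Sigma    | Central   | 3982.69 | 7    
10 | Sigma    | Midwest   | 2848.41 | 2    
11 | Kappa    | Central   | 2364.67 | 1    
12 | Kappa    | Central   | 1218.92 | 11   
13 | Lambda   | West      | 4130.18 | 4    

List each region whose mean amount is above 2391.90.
SELECT region, AVG(amount)
FROM orders
GROUP BY region
HAVING AVG(amount) > 2391.90

Result:
  West: avg=4336.05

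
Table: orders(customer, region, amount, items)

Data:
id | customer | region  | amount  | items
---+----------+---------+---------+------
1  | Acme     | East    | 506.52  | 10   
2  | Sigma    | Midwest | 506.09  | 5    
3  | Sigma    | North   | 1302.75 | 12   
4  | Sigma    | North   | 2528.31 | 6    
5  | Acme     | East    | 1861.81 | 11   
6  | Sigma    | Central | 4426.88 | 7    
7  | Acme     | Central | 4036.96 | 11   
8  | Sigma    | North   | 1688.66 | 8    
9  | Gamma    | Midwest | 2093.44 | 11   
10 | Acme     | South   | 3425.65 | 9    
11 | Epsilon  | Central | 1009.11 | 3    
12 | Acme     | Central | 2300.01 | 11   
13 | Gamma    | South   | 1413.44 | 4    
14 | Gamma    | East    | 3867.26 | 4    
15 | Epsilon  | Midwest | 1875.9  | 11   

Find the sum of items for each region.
SELECT region, SUM(items) as result
FROM orders
GROUP BY region

Result:
  Central: 32
  East: 25
  Midwest: 27
  North: 26
  South: 13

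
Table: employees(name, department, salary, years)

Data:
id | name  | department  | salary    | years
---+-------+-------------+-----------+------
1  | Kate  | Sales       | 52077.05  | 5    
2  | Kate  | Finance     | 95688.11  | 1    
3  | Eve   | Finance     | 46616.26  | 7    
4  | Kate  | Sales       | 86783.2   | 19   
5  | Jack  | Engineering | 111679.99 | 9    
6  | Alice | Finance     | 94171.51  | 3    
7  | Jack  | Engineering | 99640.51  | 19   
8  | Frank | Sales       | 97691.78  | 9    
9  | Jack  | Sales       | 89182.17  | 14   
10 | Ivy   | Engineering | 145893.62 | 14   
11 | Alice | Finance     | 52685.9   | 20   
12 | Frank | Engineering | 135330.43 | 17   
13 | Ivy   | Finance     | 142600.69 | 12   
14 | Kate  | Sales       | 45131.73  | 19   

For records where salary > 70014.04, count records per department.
SELECT department, COUNT(*)
FROM employees
WHERE salary > 70014.04
GROUP BY department

Note: WHERE filters rows before grouping.

Result:
  Engineering: 4
  Finance: 3
  Sales: 3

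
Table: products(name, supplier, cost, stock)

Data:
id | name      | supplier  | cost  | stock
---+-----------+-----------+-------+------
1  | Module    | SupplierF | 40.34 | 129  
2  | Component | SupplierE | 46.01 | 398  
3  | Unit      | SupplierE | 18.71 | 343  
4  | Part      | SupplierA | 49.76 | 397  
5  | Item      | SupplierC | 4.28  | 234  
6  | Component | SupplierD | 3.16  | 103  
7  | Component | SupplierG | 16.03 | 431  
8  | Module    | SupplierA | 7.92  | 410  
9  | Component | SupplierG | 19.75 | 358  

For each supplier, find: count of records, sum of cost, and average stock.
SELECT supplier,
       COUNT(*) as cnt,
       SUM(cost) as total_cost,
       AVG(stock) as avg_stock
FROM products
GROUP BY supplier

Result:
  SupplierA: 2 records, 57.68 total cost, 403.50 avg stock
  SupplierC: 1 records, 4.28 total cost, 234.00 avg stock
  SupplierD: 1 records, 3.16 total cost, 103.00 avg stock
  SupplierE: 2 records, 64.72 total cost, 370.50 avg stock
  SupplierF: 1 records, 40.34 total cost, 129.00 avg stock
  SupplierG: 2 records, 35.78 total cost, 394.50 avg stock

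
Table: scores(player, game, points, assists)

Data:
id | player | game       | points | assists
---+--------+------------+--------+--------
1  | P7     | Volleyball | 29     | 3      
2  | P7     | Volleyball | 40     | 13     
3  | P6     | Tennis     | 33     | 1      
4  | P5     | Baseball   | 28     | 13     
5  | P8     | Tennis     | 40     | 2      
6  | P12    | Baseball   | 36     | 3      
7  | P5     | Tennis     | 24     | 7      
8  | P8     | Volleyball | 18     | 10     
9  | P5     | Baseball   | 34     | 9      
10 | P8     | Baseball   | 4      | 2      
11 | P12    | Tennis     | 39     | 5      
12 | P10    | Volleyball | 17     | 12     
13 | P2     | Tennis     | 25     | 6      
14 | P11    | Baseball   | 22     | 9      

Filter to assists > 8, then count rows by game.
SELECT game, COUNT(*)
FROM scores
WHERE assists > 8
GROUP BY game

Note: WHERE filters rows before grouping.

Result:
  Baseball: 3
  Volleyball: 3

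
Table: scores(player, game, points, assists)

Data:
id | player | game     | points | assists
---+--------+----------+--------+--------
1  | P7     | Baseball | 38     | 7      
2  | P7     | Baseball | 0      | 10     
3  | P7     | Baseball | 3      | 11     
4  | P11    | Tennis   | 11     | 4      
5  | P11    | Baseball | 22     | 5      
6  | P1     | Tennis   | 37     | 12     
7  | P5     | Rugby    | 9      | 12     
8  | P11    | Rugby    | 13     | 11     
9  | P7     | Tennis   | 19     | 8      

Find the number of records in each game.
SELECT game, COUNT(*) as count
FROM scores
GROUP BY game

Result:
  Baseball: 4
  Rugby: 2
  Tennis: 3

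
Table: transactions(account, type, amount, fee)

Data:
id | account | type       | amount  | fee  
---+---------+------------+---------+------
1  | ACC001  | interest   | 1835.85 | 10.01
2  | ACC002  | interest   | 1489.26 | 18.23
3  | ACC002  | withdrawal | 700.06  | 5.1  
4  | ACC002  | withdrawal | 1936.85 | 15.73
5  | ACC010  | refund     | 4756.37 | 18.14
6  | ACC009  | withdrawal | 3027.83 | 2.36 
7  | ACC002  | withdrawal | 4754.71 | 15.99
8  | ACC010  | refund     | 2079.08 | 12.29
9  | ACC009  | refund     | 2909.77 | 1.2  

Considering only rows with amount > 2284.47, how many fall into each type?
SELECT type, COUNT(*)
FROM transactions
WHERE amount > 2284.47
GROUP BY type

Note: WHERE filters rows before grouping.

Result:
  refund: 2
  withdrawal: 2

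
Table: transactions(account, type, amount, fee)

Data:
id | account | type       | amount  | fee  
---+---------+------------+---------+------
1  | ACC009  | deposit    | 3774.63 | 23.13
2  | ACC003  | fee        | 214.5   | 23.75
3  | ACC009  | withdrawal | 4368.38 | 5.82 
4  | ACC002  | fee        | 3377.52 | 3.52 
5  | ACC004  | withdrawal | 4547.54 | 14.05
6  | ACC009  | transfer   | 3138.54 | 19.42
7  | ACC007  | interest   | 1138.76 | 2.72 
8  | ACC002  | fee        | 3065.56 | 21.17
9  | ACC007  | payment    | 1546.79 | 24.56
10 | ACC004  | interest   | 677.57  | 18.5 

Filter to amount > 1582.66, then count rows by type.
SELECT type, COUNT(*)
FROM transactions
WHERE amount > 1582.66
GROUP BY type

Note: WHERE filters rows before grouping.

Result:
  deposit: 1
  fee: 2
  transfer: 1
  withdrawal: 2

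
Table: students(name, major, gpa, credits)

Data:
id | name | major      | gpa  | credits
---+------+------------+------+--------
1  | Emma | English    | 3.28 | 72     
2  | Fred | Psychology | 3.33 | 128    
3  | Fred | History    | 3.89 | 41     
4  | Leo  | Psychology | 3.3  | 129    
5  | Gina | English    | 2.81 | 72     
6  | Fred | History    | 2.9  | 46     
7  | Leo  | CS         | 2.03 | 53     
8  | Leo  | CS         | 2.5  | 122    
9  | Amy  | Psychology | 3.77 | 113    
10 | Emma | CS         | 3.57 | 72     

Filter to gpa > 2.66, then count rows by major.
SELECT major, COUNT(*)
FROM students
WHERE gpa > 2.66
GROUP BY major

Note: WHERE filters rows before grouping.

Result:
  CS: 1
  English: 2
  History: 2
  Psychology: 3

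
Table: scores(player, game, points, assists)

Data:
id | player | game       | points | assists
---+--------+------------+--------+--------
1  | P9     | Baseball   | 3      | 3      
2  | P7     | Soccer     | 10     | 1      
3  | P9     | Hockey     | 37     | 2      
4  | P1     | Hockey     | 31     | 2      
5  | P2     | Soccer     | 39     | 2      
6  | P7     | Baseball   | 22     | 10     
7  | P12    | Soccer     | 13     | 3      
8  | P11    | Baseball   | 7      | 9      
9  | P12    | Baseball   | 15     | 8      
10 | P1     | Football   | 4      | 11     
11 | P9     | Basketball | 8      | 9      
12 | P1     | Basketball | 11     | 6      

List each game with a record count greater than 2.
SELECT game, COUNT(*) as cnt
FROM scores
GROUP BY game
HAVING COUNT(*) > 2

Result:
  Baseball: 4
  Soccer: 3

Note: HAVING filters groups after aggregation, WHERE filters rows before.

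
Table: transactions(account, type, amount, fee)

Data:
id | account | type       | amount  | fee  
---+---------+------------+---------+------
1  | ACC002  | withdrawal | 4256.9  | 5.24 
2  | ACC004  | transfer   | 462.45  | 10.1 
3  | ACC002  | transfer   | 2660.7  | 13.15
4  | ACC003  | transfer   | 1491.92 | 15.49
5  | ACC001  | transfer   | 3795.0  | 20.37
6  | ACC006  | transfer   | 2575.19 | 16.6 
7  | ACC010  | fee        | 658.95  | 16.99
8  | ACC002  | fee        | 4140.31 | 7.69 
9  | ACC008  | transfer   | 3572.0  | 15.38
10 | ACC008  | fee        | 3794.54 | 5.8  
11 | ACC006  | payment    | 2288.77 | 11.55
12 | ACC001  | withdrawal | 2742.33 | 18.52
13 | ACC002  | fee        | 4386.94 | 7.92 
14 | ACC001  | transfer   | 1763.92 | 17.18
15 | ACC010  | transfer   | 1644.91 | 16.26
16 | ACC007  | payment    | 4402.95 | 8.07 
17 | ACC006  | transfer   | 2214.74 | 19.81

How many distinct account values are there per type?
SELECT type, COUNT(DISTINCT account)
FROM transactions
GROUP BY type

Result:
  fee: 3 distinct
  payment: 2 distinct
  transfer: 7 distinct
  withdrawal: 2 distinct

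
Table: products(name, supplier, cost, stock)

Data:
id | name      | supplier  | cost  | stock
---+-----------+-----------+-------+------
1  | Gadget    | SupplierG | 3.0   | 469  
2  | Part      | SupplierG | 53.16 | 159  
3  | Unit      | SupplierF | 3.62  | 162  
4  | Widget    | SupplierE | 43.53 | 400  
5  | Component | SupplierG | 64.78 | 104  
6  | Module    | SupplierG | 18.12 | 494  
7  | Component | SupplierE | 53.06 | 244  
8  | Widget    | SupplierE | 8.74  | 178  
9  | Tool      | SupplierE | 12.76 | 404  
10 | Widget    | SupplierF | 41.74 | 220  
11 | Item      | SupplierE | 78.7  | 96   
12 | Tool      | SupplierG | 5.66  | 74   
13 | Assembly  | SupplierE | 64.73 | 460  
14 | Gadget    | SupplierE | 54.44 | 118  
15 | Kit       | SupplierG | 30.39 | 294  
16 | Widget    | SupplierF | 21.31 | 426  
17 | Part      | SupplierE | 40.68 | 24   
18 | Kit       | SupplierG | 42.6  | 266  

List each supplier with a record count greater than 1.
SELECT supplier, COUNT(*) as cnt
FROM products
GROUP BY supplier
HAVING COUNT(*) > 1

Result:
  SupplierE: 8
  SupplierF: 3
  SupplierG: 7

Note: HAVING filters groups after aggregation, WHERE filters rows before.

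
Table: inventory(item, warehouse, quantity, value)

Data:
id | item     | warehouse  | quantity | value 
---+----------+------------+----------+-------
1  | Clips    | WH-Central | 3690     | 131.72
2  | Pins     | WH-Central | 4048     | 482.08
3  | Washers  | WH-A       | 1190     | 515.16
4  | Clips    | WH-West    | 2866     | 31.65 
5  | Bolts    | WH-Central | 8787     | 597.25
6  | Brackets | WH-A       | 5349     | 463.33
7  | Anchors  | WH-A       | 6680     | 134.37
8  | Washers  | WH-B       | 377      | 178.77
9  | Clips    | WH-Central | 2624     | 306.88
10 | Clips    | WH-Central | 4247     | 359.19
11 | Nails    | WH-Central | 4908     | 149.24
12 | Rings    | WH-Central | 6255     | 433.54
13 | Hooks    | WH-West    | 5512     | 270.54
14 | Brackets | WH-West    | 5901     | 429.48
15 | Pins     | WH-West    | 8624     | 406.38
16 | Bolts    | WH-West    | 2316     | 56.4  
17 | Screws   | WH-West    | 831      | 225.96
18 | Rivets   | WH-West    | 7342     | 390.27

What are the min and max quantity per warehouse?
SELECT warehouse, MIN(quantity), MAX(quantity)
FROM inventory
GROUP BY warehouse

Result:
  WH-A: min=1190, max=6680
  WH-B: min=377, max=377
  WH-Central: min=2624, max=8787
  WH-West: min=831, max=8624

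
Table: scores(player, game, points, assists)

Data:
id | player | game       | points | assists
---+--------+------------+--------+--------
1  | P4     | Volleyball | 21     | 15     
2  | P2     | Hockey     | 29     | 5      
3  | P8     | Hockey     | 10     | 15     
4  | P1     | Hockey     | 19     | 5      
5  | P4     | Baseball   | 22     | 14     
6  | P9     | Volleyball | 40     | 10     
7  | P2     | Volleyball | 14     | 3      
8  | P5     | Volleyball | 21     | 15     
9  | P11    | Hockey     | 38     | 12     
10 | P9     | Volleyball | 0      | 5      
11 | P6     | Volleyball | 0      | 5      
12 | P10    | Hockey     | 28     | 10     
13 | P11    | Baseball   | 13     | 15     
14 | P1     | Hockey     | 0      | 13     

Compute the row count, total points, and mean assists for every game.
SELECT game,
       COUNT(*) as cnt,
       SUM(points) as total_points,
       AVG(assists) as avg_assists
FROM scores
GROUP BY game

Result:
  Baseball: 2 records, 35 total points, 14.50 avg assists
  Hockey: 6 records, 124 total points, 10.00 avg assists
  Volleyball: 6 records, 96 total points, 8.83 avg assists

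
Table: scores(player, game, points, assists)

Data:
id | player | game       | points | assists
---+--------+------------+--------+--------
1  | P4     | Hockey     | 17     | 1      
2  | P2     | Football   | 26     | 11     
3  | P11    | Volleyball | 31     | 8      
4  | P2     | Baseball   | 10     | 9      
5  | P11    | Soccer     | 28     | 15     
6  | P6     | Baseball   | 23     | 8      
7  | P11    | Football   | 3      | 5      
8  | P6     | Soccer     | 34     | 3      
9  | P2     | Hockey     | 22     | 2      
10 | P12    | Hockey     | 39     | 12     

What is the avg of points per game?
SELECT game, AVG(points) as result
FROM scores
GROUP BY game

Result:
  Baseball: 16.50
  Football: 14.50
  Hockey: 26.00
  Soccer: 31.00
  Volleyball: 31.00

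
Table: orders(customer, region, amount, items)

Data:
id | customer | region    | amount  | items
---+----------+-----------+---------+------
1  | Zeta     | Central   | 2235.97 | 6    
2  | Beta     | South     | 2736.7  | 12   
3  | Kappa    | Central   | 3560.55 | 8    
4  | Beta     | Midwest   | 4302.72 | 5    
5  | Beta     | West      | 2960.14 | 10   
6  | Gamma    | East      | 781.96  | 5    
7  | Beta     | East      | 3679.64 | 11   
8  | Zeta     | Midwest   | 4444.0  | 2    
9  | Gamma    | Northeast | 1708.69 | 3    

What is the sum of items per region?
SELECT region, SUM(items) as result
FROM orders
GROUP BY region

Result:
  Central: 14
  East: 16
  Midwest: 7
  Northeast: 3
  South: 12
  West: 10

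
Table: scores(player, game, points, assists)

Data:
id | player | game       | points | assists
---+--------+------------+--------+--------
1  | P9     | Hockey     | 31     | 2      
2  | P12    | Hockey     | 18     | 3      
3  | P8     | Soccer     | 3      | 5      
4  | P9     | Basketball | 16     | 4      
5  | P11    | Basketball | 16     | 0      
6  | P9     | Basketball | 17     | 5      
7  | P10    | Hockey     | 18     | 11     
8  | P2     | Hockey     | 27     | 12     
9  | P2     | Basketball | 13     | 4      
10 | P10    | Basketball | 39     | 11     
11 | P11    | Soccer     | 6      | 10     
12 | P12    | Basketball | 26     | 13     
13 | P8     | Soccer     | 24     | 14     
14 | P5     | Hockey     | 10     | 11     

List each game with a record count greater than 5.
SELECT game, COUNT(*) as cnt
FROM scores
GROUP BY game
HAVING COUNT(*) > 5

Result:
  Basketball: 6

Note: HAVING filters groups after aggregation, WHERE filters rows before.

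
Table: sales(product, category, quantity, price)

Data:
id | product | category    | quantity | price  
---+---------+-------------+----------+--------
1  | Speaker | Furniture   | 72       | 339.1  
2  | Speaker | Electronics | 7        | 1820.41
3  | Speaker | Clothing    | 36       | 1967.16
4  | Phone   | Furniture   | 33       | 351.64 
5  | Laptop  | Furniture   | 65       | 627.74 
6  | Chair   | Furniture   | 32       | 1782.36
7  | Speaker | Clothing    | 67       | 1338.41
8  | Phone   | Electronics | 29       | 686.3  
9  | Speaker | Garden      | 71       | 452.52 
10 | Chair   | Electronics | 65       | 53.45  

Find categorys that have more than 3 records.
SELECT category, COUNT(*) as cnt
FROM sales
GROUP BY category
HAVING COUNT(*) > 3

Result:
  Furniture: 4

Note: HAVING filters groups after aggregation, WHERE filters rows before.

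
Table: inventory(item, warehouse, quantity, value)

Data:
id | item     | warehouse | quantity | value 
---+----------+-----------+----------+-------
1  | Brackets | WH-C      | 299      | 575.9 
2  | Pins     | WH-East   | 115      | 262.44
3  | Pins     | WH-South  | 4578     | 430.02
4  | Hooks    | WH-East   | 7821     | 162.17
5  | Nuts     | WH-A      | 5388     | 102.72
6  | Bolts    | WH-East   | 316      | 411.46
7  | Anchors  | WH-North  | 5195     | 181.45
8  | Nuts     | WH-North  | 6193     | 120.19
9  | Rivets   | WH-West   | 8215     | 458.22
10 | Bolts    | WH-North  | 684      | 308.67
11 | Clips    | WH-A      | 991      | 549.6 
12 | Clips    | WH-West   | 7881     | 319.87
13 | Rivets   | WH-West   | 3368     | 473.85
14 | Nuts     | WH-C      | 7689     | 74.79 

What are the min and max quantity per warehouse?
SELECT warehouse, MIN(quantity), MAX(quantity)
FROM inventory
GROUP BY warehouse

Result:
  WH-A: min=991, max=5388
  WH-C: min=299, max=7689
  WH-East: min=115, max=7821
  WH-North: min=684, max=6193
  WH-South: min=4578, max=4578
  WH-West: min=3368, max=8215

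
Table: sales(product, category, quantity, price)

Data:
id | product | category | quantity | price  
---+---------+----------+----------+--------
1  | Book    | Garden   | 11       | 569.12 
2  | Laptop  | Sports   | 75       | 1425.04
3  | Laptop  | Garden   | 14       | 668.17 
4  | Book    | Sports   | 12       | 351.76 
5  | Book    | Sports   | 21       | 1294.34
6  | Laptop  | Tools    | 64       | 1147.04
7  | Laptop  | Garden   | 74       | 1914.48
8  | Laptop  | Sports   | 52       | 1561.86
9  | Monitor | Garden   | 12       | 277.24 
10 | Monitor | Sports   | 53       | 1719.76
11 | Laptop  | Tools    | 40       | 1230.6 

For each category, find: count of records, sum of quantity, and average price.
SELECT category,
       COUNT(*) as cnt,
       SUM(quantity) as total_quantity,
       AVG(price) as avg_price
FROM sales
GROUP BY category

Result:
  Garden: 4 records, 111 total quantity, 857.25 avg price
  Sports: 5 records, 213 total quantity, 1270.55 avg price
  Tools: 2 records, 104 total quantity, 1188.82 avg price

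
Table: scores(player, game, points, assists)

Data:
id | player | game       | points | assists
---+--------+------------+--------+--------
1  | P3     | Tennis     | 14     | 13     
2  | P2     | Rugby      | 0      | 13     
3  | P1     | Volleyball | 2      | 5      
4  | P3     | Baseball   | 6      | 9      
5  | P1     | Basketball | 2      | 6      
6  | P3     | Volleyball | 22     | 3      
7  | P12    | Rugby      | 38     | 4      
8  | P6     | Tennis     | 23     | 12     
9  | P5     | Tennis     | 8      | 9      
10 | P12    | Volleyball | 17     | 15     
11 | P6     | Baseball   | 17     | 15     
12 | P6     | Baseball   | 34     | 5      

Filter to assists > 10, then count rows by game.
SELECT game, COUNT(*)
FROM scores
WHERE assists > 10
GROUP BY game

Note: WHERE filters rows before grouping.

Result:
  Baseball: 1
  Rugby: 1
  Tennis: 2
  Volleyball: 1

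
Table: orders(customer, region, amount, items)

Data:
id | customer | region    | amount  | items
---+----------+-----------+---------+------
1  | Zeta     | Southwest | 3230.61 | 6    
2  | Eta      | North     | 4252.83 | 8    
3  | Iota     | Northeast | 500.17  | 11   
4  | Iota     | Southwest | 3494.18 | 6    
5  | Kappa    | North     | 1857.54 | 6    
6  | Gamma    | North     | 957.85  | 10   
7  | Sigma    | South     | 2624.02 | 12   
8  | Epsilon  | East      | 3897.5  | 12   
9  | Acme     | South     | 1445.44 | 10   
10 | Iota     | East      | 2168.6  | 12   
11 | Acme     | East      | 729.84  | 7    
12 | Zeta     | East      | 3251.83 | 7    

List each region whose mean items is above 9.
SELECT region, AVG(items)
FROM orders
GROUP BY region
HAVING AVG(items) > 9

Result:
  East: avg=9.50
  Northeast: avg=11.00
  South: avg=11.00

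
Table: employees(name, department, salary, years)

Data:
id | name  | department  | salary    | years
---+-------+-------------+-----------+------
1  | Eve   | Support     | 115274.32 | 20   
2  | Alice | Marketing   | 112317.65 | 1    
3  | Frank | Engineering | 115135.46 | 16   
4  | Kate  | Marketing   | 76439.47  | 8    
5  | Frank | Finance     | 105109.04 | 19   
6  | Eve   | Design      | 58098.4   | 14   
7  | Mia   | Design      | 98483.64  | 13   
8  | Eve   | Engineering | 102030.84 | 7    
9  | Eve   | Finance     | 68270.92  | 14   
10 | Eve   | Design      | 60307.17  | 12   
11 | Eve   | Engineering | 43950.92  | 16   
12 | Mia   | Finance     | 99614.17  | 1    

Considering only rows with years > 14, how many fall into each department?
SELECT department, COUNT(*)
FROM employees
WHERE years > 14
GROUP BY department

Note: WHERE filters rows before grouping.

Result:
  Engineering: 2
  Finance: 1
  Support: 1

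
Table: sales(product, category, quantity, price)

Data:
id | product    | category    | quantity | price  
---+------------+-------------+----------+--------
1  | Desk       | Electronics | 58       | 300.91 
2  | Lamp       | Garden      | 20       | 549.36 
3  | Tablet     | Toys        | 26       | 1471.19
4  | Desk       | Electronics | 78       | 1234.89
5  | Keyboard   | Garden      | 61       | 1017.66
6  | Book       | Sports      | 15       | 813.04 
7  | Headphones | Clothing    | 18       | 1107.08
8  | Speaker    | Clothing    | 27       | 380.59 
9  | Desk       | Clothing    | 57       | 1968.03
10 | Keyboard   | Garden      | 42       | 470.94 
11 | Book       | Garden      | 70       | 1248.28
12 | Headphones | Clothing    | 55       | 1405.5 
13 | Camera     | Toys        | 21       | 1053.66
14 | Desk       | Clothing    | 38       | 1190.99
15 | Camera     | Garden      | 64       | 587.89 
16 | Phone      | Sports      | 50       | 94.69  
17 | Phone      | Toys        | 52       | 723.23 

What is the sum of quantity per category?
SELECT category, SUM(quantity) as result
FROM sales
GROUP BY category

Result:
  Clothing: 195
  Electronics: 136
  Garden: 257
  Sports: 65
  Toys: 99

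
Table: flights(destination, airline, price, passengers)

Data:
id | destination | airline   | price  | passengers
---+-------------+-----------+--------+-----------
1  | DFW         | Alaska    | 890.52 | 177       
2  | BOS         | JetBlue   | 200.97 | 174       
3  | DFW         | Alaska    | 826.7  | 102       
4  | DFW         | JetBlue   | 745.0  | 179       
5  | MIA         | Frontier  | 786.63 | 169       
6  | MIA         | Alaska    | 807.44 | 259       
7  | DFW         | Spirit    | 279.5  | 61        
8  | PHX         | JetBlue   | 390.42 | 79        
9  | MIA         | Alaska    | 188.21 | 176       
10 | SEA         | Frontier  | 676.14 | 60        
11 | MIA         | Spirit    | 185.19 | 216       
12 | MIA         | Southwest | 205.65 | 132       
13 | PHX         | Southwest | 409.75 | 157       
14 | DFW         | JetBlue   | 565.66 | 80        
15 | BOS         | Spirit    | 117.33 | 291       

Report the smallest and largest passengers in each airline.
SELECT airline, MIN(passengers), MAX(passengers)
FROM flights
GROUP BY airline

Result:
  Alaska: min=102, max=259
  Frontier: min=60, max=169
  JetBlue: min=79, max=179
  Southwest: min=132, max=157
  Spirit: min=61, max=291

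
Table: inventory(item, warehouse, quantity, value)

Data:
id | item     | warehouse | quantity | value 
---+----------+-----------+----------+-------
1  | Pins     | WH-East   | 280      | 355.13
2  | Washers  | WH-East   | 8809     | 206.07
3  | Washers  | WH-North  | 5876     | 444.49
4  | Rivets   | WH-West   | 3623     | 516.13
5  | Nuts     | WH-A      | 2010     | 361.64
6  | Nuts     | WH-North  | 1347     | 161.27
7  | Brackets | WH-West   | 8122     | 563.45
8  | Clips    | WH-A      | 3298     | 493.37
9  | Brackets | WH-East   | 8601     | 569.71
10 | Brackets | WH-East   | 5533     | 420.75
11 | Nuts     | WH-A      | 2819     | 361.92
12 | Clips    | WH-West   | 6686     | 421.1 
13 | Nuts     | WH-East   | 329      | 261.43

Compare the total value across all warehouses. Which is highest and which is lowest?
SELECT warehouse, SUM(value)
FROM inventory
GROUP BY warehouse
ORDER BY SUM(value)

All groups:
  WH-North: 605.76
  WH-A: 1216.93
  WH-West: 1500.68
  WH-East: 1813.09

Highest: WH-East (1813.09)
Lowest: WH-North (605.76)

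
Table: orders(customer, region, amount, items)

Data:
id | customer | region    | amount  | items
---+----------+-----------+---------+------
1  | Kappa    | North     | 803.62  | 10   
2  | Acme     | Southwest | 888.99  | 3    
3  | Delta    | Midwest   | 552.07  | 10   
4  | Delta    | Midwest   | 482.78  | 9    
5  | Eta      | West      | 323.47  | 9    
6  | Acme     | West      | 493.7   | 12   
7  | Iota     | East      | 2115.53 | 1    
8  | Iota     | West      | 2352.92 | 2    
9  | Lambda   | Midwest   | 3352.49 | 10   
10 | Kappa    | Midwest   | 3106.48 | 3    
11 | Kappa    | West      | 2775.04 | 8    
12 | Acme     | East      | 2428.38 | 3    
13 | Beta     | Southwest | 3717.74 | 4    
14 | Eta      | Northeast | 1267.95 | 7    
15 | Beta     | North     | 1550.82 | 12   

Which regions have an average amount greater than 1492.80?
SELECT region, AVG(amount)
FROM orders
GROUP BY region
HAVING AVG(amount) > 1492.80

Result:
  East: avg=2271.96
  Midwest: avg=1873.46
  Southwest: avg=2303.37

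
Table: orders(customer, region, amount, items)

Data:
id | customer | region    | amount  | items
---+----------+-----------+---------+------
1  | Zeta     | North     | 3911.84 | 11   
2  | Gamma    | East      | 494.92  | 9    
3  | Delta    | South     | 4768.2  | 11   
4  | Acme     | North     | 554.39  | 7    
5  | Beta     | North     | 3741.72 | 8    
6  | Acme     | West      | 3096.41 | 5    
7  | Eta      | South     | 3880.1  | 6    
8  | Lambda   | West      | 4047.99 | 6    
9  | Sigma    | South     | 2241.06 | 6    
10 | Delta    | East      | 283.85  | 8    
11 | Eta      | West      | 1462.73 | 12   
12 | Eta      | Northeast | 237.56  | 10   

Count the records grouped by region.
SELECT region, COUNT(*) as count
FROM orders
GROUP BY region

Result:
  East: 2
  North: 3
  Northeast: 1
  South: 3
  West: 3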